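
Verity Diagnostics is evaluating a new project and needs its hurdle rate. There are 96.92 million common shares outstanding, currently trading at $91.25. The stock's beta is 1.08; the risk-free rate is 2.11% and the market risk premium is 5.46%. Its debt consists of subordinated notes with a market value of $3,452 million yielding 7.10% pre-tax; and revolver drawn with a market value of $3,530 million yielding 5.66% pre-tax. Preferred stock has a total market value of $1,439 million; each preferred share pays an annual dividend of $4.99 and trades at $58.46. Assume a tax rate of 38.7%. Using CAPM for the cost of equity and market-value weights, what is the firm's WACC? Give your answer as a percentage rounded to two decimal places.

Cost of equity via CAPM: Re = 2.11% + 1.08 × 5.46% = 8.0068%.
Cost of preferred: Rp = 4.99 / 58.46 = 8.5358%.
Market value of equity E = 91.25 × 96.92m = 8843.95m.
Total capital V = 8843.95 + 1439 + 3452 + 3530 = 17264.95.
Equity: weight = 8843.95/17264.95 = 0.5122; cost = 8.0068%.
Preferred: weight = 1439/17264.95 = 0.0833; cost = 8.5358%.
Subordinated notes: weight = 3452/17264.95 = 0.1999; after-tax cost = 7.1% × (1 − 38.7%) = 4.3523%.
Revolver drawn: weight = 3530/17264.95 = 0.2045; after-tax cost = 5.66% × (1 − 38.7%) = 3.4696%.
WACC = 0.5122 × 8.0068% + 0.0833 × 8.5358% + 0.1999 × 4.3523% + 0.2045 × 3.4696% = 6.3925%.

6.39%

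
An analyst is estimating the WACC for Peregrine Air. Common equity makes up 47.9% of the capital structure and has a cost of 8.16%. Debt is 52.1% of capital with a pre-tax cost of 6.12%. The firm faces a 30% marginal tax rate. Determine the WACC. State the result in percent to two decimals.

After-tax cost of debt = 6.12% × (1 − 30%) = 4.2840%.
WACC = 0.479 × 8.1600% + 0.521 × 4.2840% = 6.1406%.

6.14%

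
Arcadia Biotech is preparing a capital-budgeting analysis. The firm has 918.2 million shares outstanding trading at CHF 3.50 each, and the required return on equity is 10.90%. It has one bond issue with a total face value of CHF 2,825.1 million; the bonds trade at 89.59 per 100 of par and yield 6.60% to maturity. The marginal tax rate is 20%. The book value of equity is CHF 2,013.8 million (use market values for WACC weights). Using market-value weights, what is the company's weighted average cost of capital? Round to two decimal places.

Market value of equity E = 3.5 × 918.2m = 3213.7m. Market value of debt D = 2825.1m × 89.59/100 = 2531.00709m.
Total capital V = 3213.7 + 2531.00709 = 5744.70709.
Equity: weight = 3213.7/5744.70709 = 0.5594; cost = 10.9%.
Bonds outstanding: weight = 2531.00709/5744.70709 = 0.4406; after-tax cost = 6.6% × (1 − 20%) = 5.2800%.
WACC = 0.5594 × 10.9000% + 0.4406 × 5.2800% = 8.4239%.

8.42%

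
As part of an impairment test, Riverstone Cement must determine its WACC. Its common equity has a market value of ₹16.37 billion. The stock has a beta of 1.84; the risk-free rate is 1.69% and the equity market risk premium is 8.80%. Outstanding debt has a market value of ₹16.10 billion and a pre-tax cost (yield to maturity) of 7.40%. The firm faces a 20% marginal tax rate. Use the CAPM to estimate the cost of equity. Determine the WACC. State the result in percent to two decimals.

11.95%

Cost of equity via CAPM: Re = 1.69% + 1.84 × 8.8% = 17.8820%.
Total capital V = 16.37 + 16.1 = 32.47.
Equity: weight = 16.37/32.47 = 0.5042; cost = 17.882%.
Debt: weight = 16.1/32.47 = 0.4958; after-tax cost = 7.4% × (1 − 20%) = 5.9200%.
WACC = 0.5042 × 17.8820% + 0.4958 × 5.9200% = 11.9507%.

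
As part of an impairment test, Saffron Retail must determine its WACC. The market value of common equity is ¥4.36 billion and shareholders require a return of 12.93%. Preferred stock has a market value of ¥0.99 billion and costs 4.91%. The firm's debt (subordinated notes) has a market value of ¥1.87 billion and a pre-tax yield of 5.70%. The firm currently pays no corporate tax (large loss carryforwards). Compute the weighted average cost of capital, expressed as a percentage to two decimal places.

Total capital V = 4.36 + 0.99 + 1.87 = 7.22.
Equity: weight = 4.36/7.22 = 0.6039; cost = 12.93%.
Preferred: weight = 0.99/7.22 = 0.1371; cost = 4.91%.
Subordinated notes: weight = 1.87/7.22 = 0.2590; after-tax cost = 5.7% × (1 − 0%) = 5.7000%.
WACC = 0.6039 × 12.9300% + 0.1371 × 4.9100% + 0.2590 × 5.7000% = 9.9577%.

9.96%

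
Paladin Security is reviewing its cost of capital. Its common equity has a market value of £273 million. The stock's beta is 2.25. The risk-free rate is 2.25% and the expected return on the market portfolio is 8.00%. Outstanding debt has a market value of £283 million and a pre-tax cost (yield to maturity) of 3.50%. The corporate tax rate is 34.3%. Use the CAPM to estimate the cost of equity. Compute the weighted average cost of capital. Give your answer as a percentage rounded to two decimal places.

8.63%

Market risk premium = 8.0% − 2.25% = 5.75%.
Cost of equity via CAPM: Re = 2.25% + 2.25 × 5.75% = 15.1875%.
Total capital V = 273 + 283 = 556.
Equity: weight = 273/556 = 0.4910; cost = 15.1875%.
Debt: weight = 283/556 = 0.5090; after-tax cost = 3.5% × (1 − 34.3%) = 2.2995%.
WACC = 0.4910 × 15.1875% + 0.5090 × 2.2995% = 8.6276%.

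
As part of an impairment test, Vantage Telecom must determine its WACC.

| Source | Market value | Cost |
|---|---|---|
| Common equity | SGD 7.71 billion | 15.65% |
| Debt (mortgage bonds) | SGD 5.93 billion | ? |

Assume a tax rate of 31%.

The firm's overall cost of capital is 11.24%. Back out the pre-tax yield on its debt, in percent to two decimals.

7.98%

Total capital V = 7.71 + 5.93 = 13.64.
Equity weight = 7.71/13.64 = 0.5652.
Mortgage bonds weight = 5.93/13.64 = 0.4348.
Equity contribution = 0.5652 × 15.65% = 8.8462%.
Remaining for debt = 11.24% − 8.8462% = 2.3938%.
Rd × (1 − 31%) × 0.4348 = 2.3938%  ⇒  Rd = 7.9801%.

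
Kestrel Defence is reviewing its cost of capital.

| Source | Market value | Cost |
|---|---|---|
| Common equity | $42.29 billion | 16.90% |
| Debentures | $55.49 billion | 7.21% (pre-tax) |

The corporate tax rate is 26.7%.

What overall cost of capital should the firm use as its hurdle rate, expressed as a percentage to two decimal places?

Total capital V = 42.29 + 55.49 = 97.78.
Equity: weight = 42.29/97.78 = 0.4325; cost = 16.9%.
Debentures: weight = 55.49/97.78 = 0.5675; after-tax cost = 7.21% × (1 − 26.7%) = 5.2849%.
WACC = 0.4325 × 16.9000% + 0.5675 × 5.2849% = 10.3085%.

10.31%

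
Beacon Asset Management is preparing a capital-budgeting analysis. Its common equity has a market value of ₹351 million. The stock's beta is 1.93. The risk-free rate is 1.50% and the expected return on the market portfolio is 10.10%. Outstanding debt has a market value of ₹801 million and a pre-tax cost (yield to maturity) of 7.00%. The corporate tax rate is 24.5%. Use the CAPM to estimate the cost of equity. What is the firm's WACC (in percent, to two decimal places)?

Market risk premium = 10.1% − 1.5% = 8.6%.
Cost of equity via CAPM: Re = 1.5% + 1.93 × 8.6% = 18.0980%.
Total capital V = 351 + 801 = 1152.
Equity: weight = 351/1152 = 0.3047; cost = 18.098%.
Debt: weight = 801/1152 = 0.6953; after-tax cost = 7% × (1 − 24.5%) = 5.2850%.
WACC = 0.3047 × 18.0980% + 0.6953 × 5.2850% = 9.1890%.

9.19%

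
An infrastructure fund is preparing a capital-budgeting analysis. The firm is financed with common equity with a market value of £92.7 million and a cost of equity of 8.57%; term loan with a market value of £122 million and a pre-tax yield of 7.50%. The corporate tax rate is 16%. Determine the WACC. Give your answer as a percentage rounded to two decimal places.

7.28%

Total capital V = 92.7 + 122 = 214.7.
Equity: weight = 92.7/214.7 = 0.4318; cost = 8.57%.
Term loan: weight = 122/214.7 = 0.5682; after-tax cost = 7.5% × (1 − 16%) = 6.3000%.
WACC = 0.4318 × 8.5700% + 0.5682 × 6.3000% = 7.2801%.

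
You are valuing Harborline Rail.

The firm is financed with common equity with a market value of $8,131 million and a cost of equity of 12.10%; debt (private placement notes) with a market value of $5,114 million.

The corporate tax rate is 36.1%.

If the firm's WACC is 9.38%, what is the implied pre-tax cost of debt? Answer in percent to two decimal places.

Total capital V = 8131 + 5114 = 13245.
Equity weight = 8131/13245 = 0.6139.
Private placement notes weight = 5114/13245 = 0.3861.
Equity contribution = 0.6139 × 12.1% = 7.4281%.
Remaining for debt = 9.38% − 7.4281% = 1.9519%.
Rd × (1 − 36.1%) × 0.3861 = 1.9519%  ⇒  Rd = 7.9113%.

7.91%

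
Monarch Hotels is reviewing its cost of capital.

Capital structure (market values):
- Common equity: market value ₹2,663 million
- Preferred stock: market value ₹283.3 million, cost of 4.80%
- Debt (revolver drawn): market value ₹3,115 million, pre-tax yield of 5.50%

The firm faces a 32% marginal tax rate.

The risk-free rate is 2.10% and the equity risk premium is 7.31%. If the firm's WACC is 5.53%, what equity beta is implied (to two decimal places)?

0.77

Total capital V = 2663 + 283.3 + 3115 = 6061.3.
Equity weight = 2663/6061.3 = 0.4393.
Preferred weight = 283.3/6061.3 = 0.0467.
Revolver drawn weight = 3115/6061.3 = 0.5139.
Debt contribution = 0.5139 × 5.5% × (1 − 32%) = 1.9220%.
Preferred contribution = 0.0467 × 4.8% = 0.2243%.
Required equity contribution = 5.53% − 2.1464% = 3.3836%  ⇒  Re = 7.7015%.
CAPM: 7.7015% = 2.1% + β × 7.31%  ⇒  β = 0.7663.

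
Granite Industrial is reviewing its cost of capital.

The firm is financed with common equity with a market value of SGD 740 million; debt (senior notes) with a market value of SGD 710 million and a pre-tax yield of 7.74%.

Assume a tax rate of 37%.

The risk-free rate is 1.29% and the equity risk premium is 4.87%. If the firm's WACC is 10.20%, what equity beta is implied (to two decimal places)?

Total capital V = 740 + 710 = 1450.
Equity weight = 740/1450 = 0.5103.
Senior notes weight = 710/1450 = 0.4897.
Debt contribution = 0.4897 × 7.74% × (1 − 37%) = 2.3877%.
Required equity contribution = 10.2% − 2.3877% = 7.8123%  ⇒  Re = 15.3080%.
CAPM: 15.3080% = 1.29% + β × 4.87%  ⇒  β = 2.8784.

2.88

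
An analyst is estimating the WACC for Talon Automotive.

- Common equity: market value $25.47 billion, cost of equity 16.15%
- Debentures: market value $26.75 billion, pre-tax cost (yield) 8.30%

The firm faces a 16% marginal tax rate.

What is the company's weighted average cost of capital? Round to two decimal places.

11.45%

Total capital V = 25.47 + 26.75 = 52.22.
Equity: weight = 25.47/52.22 = 0.4877; cost = 16.15%.
Debentures: weight = 26.75/52.22 = 0.5123; after-tax cost = 8.3% × (1 − 16%) = 6.9720%.
WACC = 0.4877 × 16.1500% + 0.5123 × 6.9720% = 11.4485%.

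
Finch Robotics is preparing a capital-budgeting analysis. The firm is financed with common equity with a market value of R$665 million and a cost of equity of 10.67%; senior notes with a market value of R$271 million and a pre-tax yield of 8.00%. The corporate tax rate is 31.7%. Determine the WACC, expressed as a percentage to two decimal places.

Total capital V = 665 + 271 = 936.
Equity: weight = 665/936 = 0.7105; cost = 10.67%.
Senior notes: weight = 271/936 = 0.2895; after-tax cost = 8% × (1 − 31.7%) = 5.4640%.
WACC = 0.7105 × 10.6700% + 0.2895 × 5.4640% = 9.1627%.

9.16%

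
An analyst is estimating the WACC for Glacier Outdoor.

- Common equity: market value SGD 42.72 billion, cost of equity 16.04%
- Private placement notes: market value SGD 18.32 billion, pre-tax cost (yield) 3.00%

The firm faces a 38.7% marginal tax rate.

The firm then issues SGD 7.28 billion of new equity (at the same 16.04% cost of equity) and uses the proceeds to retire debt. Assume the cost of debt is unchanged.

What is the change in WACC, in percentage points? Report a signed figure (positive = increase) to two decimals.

+1.69 pp

Current WACC:
Total capital V = 42.72 + 18.32 = 61.04.
Equity: weight = 42.72/61.04 = 0.6999; cost = 16.04%.
Private placement notes: weight = 18.32/61.04 = 0.3001; after-tax cost = 3% × (1 − 38.7%) = 1.8390%.
WACC = 0.6999 × 16.0400% + 0.3001 × 1.8390% = 11.7778%.
After the change:
Total capital V = 50 + 11.04 = 61.04.
Equity: weight = 50/61.04 = 0.8191; cost = 16.04%.
Private placement notes: weight = 11.04/61.04 = 0.1809; after-tax cost = 3% × (1 − 38.7%) = 1.8390%.
WACC = 0.8191 × 16.0400% + 0.1809 × 1.8390% = 13.4715%.
Change in WACC = 13.4715% − 11.7778% = 1.6937 pp.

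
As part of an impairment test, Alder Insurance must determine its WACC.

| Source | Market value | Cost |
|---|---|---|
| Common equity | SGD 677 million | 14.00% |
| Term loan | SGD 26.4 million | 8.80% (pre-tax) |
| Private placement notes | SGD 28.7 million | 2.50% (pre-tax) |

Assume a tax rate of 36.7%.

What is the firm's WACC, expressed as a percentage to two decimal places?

13.21%

Total capital V = 677 + 26.4 + 28.7 = 732.1.
Equity: weight = 677/732.1 = 0.9247; cost = 14%.
Term loan: weight = 26.4/732.1 = 0.0361; after-tax cost = 8.8% × (1 − 36.7%) = 5.5704%.
Private placement notes: weight = 28.7/732.1 = 0.0392; after-tax cost = 2.5% × (1 − 36.7%) = 1.5825%.
WACC = 0.9247 × 14.0000% + 0.0361 × 5.5704% + 0.0392 × 1.5825% = 13.2092%.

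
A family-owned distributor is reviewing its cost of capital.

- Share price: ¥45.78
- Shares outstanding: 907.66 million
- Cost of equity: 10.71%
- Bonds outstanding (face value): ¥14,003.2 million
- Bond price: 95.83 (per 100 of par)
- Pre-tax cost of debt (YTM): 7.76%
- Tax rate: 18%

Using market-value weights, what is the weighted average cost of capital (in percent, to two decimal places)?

Market value of equity E = 45.78 × 907.66m = 41552.6748m. Market value of debt D = 14003.2m × 95.83/100 = 13419.26656m.
Total capital V = 41552.6748 + 13419.26656 = 54971.94136.
Equity: weight = 41552.6748/54971.94136 = 0.7559; cost = 10.71%.
Bonds outstanding: weight = 13419.26656/54971.94136 = 0.2441; after-tax cost = 7.76% × (1 − 18%) = 6.3632%.
WACC = 0.7559 × 10.7100% + 0.2441 × 6.3632% = 9.6489%.

9.65%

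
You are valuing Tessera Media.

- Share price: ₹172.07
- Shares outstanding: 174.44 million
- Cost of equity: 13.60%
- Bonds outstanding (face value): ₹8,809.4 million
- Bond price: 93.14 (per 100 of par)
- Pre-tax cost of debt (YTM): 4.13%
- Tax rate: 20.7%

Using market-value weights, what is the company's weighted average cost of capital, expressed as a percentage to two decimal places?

Market value of equity E = 172.07 × 174.44m = 30015.8908m. Market value of debt D = 8809.4m × 93.14/100 = 8205.07516m.
Total capital V = 30015.8908 + 8205.07516 = 38220.96596.
Equity: weight = 30015.8908/38220.96596 = 0.7853; cost = 13.6%.
Bonds outstanding: weight = 8205.07516/38220.96596 = 0.2147; after-tax cost = 4.13% × (1 − 20.7%) = 3.2751%.
WACC = 0.7853 × 13.6000% + 0.2147 × 3.2751% = 11.3835%.

11.38%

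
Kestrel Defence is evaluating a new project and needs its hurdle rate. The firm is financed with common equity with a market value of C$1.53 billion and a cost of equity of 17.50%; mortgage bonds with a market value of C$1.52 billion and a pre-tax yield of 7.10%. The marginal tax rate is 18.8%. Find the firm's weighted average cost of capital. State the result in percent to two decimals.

Total capital V = 1.53 + 1.52 = 3.05.
Equity: weight = 1.53/3.05 = 0.5016; cost = 17.5%.
Mortgage bonds: weight = 1.52/3.05 = 0.4984; after-tax cost = 7.1% × (1 − 18.8%) = 5.7652%.
WACC = 0.5016 × 17.5000% + 0.4984 × 5.7652% = 11.6518%.

11.65%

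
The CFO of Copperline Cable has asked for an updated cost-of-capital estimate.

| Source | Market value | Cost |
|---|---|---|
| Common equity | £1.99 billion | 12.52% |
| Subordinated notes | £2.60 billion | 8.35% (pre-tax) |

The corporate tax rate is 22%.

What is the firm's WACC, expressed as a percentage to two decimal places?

9.12%

Total capital V = 1.99 + 2.6 = 4.59.
Equity: weight = 1.99/4.59 = 0.4336; cost = 12.52%.
Subordinated notes: weight = 2.6/4.59 = 0.5664; after-tax cost = 8.35% × (1 − 22%) = 6.5130%.
WACC = 0.4336 × 12.5200% + 0.5664 × 6.5130% = 9.1173%.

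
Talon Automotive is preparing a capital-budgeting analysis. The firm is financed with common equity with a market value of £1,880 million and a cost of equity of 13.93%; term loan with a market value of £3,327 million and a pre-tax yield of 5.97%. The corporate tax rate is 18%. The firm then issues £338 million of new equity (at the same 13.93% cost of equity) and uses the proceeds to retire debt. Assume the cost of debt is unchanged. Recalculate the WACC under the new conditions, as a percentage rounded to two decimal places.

8.74%

After the change:
Total capital V = 2218 + 2989 = 5207.
Equity: weight = 2218/5207 = 0.4260; cost = 13.93%.
Term loan: weight = 2989/5207 = 0.5740; after-tax cost = 5.97% × (1 − 18%) = 4.8954%.
WACC = 0.4260 × 13.9300% + 0.5740 × 4.8954% = 8.7438%.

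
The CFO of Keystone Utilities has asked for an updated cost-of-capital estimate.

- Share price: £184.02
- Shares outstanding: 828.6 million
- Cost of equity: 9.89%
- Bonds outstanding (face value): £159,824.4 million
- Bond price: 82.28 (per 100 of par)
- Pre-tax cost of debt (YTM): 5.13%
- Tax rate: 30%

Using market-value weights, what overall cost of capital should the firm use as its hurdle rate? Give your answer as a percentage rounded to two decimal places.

Market value of equity E = 184.02 × 828.6m = 152478.972m. Market value of debt D = 159824.4m × 82.28/100 = 131503.51632m.
Total capital V = 152478.972 + 131503.51632 = 283982.48832.
Equity: weight = 152478.972/283982.48832 = 0.5369; cost = 9.89%.
Bonds outstanding: weight = 131503.51632/283982.48832 = 0.4631; after-tax cost = 5.13% × (1 − 30%) = 3.5910%.
WACC = 0.5369 × 9.8900% + 0.4631 × 3.5910% = 6.9731%.

6.97%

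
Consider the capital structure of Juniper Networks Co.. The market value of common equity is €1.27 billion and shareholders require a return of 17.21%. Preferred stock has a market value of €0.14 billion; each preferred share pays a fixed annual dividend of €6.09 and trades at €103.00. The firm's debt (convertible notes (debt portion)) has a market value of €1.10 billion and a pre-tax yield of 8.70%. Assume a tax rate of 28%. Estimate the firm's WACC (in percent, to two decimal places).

11.78%

Cost of preferred: Rp = 6.09 / 103.0 = 5.9126%.
Total capital V = 1.27 + 0.14 + 1.1 = 2.51.
Equity: weight = 1.27/2.51 = 0.5060; cost = 17.21%.
Preferred: weight = 0.14/2.51 = 0.0558; cost = 5.9126%.
Convertible notes (debt portion): weight = 1.1/2.51 = 0.4382; after-tax cost = 8.7% × (1 − 28%) = 6.2640%.
WACC = 0.5060 × 17.2100% + 0.0558 × 5.9126% + 0.4382 × 6.2640% = 11.7828%.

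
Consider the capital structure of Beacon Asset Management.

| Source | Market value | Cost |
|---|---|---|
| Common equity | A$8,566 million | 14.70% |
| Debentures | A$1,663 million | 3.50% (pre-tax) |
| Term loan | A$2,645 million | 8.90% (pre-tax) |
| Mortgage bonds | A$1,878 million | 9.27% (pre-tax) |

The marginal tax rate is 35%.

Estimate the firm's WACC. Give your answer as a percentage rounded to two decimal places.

10.60%

Total capital V = 8566 + 1663 + 2645 + 1878 = 14752.
Equity: weight = 8566/14752 = 0.5807; cost = 14.7%.
Debentures: weight = 1663/14752 = 0.1127; after-tax cost = 3.5% × (1 − 35%) = 2.2750%.
Term loan: weight = 2645/14752 = 0.1793; after-tax cost = 8.9% × (1 − 35%) = 5.7850%.
Mortgage bonds: weight = 1878/14752 = 0.1273; after-tax cost = 9.27% × (1 − 35%) = 6.0255%.
WACC = 0.5807 × 14.7000% + 0.1127 × 2.2750% + 0.1793 × 5.7850% + 0.1273 × 6.0255% = 10.5966%.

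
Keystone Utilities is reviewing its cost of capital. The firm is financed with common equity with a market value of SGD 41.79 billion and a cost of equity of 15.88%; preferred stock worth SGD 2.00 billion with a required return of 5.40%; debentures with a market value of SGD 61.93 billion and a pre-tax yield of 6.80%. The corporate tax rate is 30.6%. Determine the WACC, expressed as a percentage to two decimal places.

Total capital V = 41.79 + 2 + 61.93 = 105.72.
Equity: weight = 41.79/105.72 = 0.3953; cost = 15.88%.
Preferred: weight = 2/105.72 = 0.0189; cost = 5.4%.
Debentures: weight = 61.93/105.72 = 0.5858; after-tax cost = 6.8% × (1 − 30.6%) = 4.7192%.
WACC = 0.3953 × 15.8800% + 0.0189 × 5.4000% + 0.5858 × 4.7192% = 9.1438%.

9.14%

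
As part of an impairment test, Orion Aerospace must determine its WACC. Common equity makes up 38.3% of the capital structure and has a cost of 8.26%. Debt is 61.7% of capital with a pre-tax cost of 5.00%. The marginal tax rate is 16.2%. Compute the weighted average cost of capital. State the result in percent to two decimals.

5.75%

After-tax cost of debt = 5% × (1 − 16.2%) = 4.1900%.
WACC = 0.383 × 8.2600% + 0.617 × 4.1900% = 5.7488%.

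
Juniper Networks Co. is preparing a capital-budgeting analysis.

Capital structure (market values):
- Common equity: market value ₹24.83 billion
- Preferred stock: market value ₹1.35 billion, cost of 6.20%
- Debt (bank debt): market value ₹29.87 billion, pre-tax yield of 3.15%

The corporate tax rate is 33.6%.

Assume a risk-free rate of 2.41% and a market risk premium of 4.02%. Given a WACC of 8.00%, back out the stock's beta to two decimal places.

3.18

Total capital V = 24.83 + 1.35 + 29.87 = 56.05.
Equity weight = 24.83/56.05 = 0.4430.
Preferred weight = 1.35/56.05 = 0.0241.
Bank debt weight = 29.87/56.05 = 0.5329.
Debt contribution = 0.5329 × 3.15% × (1 − 33.6%) = 1.1146%.
Preferred contribution = 0.0241 × 6.2% = 0.1493%.
Required equity contribution = 8.0% − 1.2640% = 6.7360%  ⇒  Re = 15.2056%.
CAPM: 15.2056% = 2.41% + β × 4.02%  ⇒  β = 3.1830.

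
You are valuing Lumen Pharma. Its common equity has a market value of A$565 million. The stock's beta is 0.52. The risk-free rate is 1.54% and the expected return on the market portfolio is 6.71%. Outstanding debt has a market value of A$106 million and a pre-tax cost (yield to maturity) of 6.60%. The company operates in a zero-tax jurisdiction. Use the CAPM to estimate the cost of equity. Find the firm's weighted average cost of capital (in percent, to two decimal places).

4.60%

Market risk premium = 6.71% − 1.54% = 5.17%.
Cost of equity via CAPM: Re = 1.54% + 0.52 × 5.17% = 4.2284%.
Total capital V = 565 + 106 = 671.
Equity: weight = 565/671 = 0.8420; cost = 4.2284%.
Debt: weight = 106/671 = 0.1580; after-tax cost = 6.6% × (1 − 0%) = 6.6000%.
WACC = 0.8420 × 4.2284% + 0.1580 × 6.6000% = 4.6030%.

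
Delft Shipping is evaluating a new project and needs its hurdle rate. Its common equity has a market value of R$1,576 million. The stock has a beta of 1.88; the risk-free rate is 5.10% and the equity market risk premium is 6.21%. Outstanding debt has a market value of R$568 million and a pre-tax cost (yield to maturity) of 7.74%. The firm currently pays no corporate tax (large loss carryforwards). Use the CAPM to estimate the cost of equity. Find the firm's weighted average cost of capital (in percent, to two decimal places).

14.38%

Cost of equity via CAPM: Re = 5.1% + 1.88 × 6.21% = 16.7748%.
Total capital V = 1576 + 568 = 2144.
Equity: weight = 1576/2144 = 0.7351; cost = 16.7748%.
Debt: weight = 568/2144 = 0.2649; after-tax cost = 7.74% × (1 − 0%) = 7.7400%.
WACC = 0.7351 × 16.7748% + 0.2649 × 7.7400% = 14.3813%.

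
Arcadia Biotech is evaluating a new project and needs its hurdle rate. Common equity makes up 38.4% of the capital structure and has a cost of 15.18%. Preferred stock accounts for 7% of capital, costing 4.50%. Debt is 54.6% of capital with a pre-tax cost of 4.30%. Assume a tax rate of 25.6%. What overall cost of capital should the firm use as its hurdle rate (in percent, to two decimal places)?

7.89%

After-tax cost of debt = 4.3% × (1 − 25.6%) = 3.1992%.
WACC = 0.384 × 15.1800% + 0.070 × 4.5000% + 0.546 × 3.1992% = 7.8909%.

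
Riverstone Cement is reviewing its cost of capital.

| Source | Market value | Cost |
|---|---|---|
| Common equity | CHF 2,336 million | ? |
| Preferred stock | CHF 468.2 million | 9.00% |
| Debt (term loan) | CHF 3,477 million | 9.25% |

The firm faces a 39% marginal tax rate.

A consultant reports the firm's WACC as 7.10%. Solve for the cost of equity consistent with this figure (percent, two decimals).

Total capital V = 2336 + 468.2 + 3477 = 6281.2.
Equity weight = 2336/6281.2 = 0.3719.
Preferred weight = 468.2/6281.2 = 0.0745.
Term loan weight = 3477/6281.2 = 0.5536.
Debt contribution = 0.5536 × 9.25% × (1 − 39%) = 3.1234%.
Preferred contribution = 0.0745 × 9% = 0.6709%.
Required equity contribution = 7.1% − 3.7943% = 3.3057%.
Re = 3.3057% / 0.3719 = 8.8886%.

8.89%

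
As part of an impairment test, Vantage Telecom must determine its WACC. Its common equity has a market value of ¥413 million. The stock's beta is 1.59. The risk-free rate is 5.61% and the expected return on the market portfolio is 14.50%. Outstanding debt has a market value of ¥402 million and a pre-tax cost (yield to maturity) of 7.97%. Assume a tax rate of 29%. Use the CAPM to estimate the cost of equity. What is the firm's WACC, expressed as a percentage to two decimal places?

12.80%

Market risk premium = 14.5% − 5.61% = 8.89%.
Cost of equity via CAPM: Re = 5.61% + 1.59 × 8.89% = 19.7451%.
Total capital V = 413 + 402 = 815.
Equity: weight = 413/815 = 0.5067; cost = 19.7451%.
Debt: weight = 402/815 = 0.4933; after-tax cost = 7.97% × (1 − 29%) = 5.6587%.
WACC = 0.5067 × 19.7451% + 0.4933 × 5.6587% = 12.7970%.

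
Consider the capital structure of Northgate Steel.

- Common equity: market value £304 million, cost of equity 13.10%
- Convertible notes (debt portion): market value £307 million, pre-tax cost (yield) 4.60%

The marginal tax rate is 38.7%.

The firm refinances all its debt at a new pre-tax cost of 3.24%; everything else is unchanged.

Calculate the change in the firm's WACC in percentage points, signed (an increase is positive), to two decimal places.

Current WACC:
Total capital V = 304 + 307 = 611.
Equity: weight = 304/611 = 0.4975; cost = 13.1%.
Convertible notes (debt portion): weight = 307/611 = 0.5025; after-tax cost = 4.6% × (1 − 38.7%) = 2.8198%.
WACC = 0.4975 × 13.1000% + 0.5025 × 2.8198% = 7.9347%.
After the change:
Total capital V = 304 + 307 = 611.
Equity: weight = 304/611 = 0.4975; cost = 13.1%.
Convertible notes (debt portion): weight = 307/611 = 0.5025; after-tax cost = 3.24% × (1 − 38.7%) = 1.9861%.
WACC = 0.4975 × 13.1000% + 0.5025 × 1.9861% = 7.5158%.
Change in WACC = 7.5158% − 7.9347% = -0.4189 pp.

-0.42 pp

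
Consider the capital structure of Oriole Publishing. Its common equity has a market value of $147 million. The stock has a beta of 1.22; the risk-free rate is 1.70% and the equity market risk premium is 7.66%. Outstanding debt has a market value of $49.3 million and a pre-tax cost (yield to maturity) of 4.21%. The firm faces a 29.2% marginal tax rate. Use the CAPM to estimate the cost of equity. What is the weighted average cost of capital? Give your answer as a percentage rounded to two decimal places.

9.02%

Cost of equity via CAPM: Re = 1.7% + 1.22 × 7.66% = 11.0452%.
Total capital V = 147 + 49.3 = 196.3.
Equity: weight = 147/196.3 = 0.7489; cost = 11.0452%.
Debt: weight = 49.3/196.3 = 0.2511; after-tax cost = 4.21% × (1 − 29.2%) = 2.9807%.
WACC = 0.7489 × 11.0452% + 0.2511 × 2.9807% = 9.0198%.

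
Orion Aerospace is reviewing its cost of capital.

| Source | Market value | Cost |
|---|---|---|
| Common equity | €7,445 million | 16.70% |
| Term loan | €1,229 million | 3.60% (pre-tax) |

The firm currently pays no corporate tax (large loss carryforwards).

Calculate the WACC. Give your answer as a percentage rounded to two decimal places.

Total capital V = 7445 + 1229 = 8674.
Equity: weight = 7445/8674 = 0.8583; cost = 16.7%.
Term loan: weight = 1229/8674 = 0.1417; after-tax cost = 3.6% × (1 − 0%) = 3.6000%.
WACC = 0.8583 × 16.7000% + 0.1417 × 3.6000% = 14.8439%.

14.84%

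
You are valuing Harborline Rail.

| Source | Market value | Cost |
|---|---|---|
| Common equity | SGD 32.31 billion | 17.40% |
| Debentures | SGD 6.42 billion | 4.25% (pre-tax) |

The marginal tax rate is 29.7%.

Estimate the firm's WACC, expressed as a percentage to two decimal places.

15.01%

Total capital V = 32.31 + 6.42 = 38.73.
Equity: weight = 32.31/38.73 = 0.8342; cost = 17.4%.
Debentures: weight = 6.42/38.73 = 0.1658; after-tax cost = 4.25% × (1 − 29.7%) = 2.9878%.
WACC = 0.8342 × 17.4000% + 0.1658 × 2.9878% = 15.0110%.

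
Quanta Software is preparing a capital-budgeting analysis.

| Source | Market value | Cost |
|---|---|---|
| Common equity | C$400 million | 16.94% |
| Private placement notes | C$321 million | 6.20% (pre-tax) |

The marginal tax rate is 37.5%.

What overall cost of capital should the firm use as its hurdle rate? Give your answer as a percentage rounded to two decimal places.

11.12%

Total capital V = 400 + 321 = 721.
Equity: weight = 400/721 = 0.5548; cost = 16.94%.
Private placement notes: weight = 321/721 = 0.4452; after-tax cost = 6.2% × (1 − 37.5%) = 3.8750%.
WACC = 0.5548 × 16.9400% + 0.4452 × 3.8750% = 11.1233%.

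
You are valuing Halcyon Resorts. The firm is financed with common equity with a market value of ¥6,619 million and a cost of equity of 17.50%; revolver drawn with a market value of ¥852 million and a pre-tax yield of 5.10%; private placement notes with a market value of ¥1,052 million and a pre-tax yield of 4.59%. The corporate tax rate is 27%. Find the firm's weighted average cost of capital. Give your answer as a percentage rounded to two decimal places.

Total capital V = 6619 + 852 + 1052 = 8523.
Equity: weight = 6619/8523 = 0.7766; cost = 17.5%.
Revolver drawn: weight = 852/8523 = 0.1000; after-tax cost = 5.1% × (1 − 27%) = 3.7230%.
Private placement notes: weight = 1052/8523 = 0.1234; after-tax cost = 4.59% × (1 − 27%) = 3.3507%.
WACC = 0.7766 × 17.5000% + 0.1000 × 3.7230% + 0.1234 × 3.3507% = 14.3763%.

14.38%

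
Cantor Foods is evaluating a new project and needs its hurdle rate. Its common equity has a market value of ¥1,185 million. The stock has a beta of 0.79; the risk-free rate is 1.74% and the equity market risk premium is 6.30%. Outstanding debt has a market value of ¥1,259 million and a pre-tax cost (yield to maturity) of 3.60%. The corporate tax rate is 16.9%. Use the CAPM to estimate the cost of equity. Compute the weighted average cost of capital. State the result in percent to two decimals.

4.80%

Cost of equity via CAPM: Re = 1.74% + 0.79 × 6.3% = 6.7170%.
Total capital V = 1185 + 1259 = 2444.
Equity: weight = 1185/2444 = 0.4849; cost = 6.717%.
Debt: weight = 1259/2444 = 0.5151; after-tax cost = 3.6% × (1 − 16.9%) = 2.9916%.
WACC = 0.4849 × 6.7170% + 0.5151 × 2.9916% = 4.7979%.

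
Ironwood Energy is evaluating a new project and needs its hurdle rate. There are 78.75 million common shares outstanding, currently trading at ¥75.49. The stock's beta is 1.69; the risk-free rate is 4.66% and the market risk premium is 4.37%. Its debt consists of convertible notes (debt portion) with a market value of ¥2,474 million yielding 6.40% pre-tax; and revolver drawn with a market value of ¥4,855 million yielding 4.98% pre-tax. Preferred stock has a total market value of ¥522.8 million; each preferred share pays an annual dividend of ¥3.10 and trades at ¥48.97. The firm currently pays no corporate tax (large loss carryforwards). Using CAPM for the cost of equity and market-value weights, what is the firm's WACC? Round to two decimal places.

Cost of equity via CAPM: Re = 4.66% + 1.69 × 4.37% = 12.0453%.
Cost of preferred: Rp = 3.1 / 48.97 = 6.3304%.
Market value of equity E = 75.49 × 78.75m = 5944.8375m.
Total capital V = 5944.8375 + 522.8 + 2474 + 4855 = 13796.6375.
Equity: weight = 5944.8375/13796.6375 = 0.4309; cost = 12.0453%.
Preferred: weight = 522.8/13796.6375 = 0.0379; cost = 6.3304%.
Convertible notes (debt portion): weight = 2474/13796.6375 = 0.1793; after-tax cost = 6.4% × (1 − 0%) = 6.4000%.
Revolver drawn: weight = 4855/13796.6375 = 0.3519; after-tax cost = 4.98% × (1 − 0%) = 4.9800%.
WACC = 0.4309 × 12.0453% + 0.0379 × 6.3304% + 0.1793 × 6.4000% + 0.3519 × 4.9800% = 8.3302%.

8.33%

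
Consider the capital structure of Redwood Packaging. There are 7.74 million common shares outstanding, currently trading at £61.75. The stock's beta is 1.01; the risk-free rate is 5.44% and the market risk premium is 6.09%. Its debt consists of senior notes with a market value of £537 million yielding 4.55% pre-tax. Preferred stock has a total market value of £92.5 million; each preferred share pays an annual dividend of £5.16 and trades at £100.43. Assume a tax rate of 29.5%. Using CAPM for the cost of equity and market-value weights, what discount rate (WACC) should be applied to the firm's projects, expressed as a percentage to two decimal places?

Cost of equity via CAPM: Re = 5.44% + 1.01 × 6.09% = 11.5909%.
Cost of preferred: Rp = 5.16 / 100.43 = 5.1379%.
Market value of equity E = 61.75 × 7.74m = 477.945m.
Total capital V = 477.945 + 92.5 + 537 = 1107.445.
Equity: weight = 477.945/1107.445 = 0.4316; cost = 11.5909%.
Preferred: weight = 92.5/1107.445 = 0.0835; cost = 5.1379%.
Senior notes: weight = 537/1107.445 = 0.4849; after-tax cost = 4.55% × (1 − 29.5%) = 3.2078%.
WACC = 0.4316 × 11.5909% + 0.0835 × 5.1379% + 0.4849 × 3.2078% = 6.9869%.

6.99%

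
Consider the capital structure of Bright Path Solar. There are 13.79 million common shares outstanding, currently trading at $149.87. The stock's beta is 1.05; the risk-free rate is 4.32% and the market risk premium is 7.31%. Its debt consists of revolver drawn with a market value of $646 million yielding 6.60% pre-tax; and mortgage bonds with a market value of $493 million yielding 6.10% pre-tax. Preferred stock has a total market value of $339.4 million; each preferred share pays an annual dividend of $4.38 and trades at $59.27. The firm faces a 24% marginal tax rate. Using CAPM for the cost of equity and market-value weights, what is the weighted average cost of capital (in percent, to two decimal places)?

Cost of equity via CAPM: Re = 4.32% + 1.05 × 7.31% = 11.9955%.
Cost of preferred: Rp = 4.38 / 59.27 = 7.3899%.
Market value of equity E = 149.87 × 13.79m = 2066.7073m.
Total capital V = 2066.7073 + 339.4 + 646 + 493 = 3545.1073.
Equity: weight = 2066.7073/3545.1073 = 0.5830; cost = 11.9955%.
Preferred: weight = 339.4/3545.1073 = 0.0957; cost = 7.3899%.
Revolver drawn: weight = 646/3545.1073 = 0.1822; after-tax cost = 6.6% × (1 − 24%) = 5.0160%.
Mortgage bonds: weight = 493/3545.1073 = 0.1391; after-tax cost = 6.1% × (1 − 24%) = 4.6360%.
WACC = 0.5830 × 11.9955% + 0.0957 × 7.3899% + 0.1822 × 5.0160% + 0.1391 × 4.6360% = 9.2593%.

9.26%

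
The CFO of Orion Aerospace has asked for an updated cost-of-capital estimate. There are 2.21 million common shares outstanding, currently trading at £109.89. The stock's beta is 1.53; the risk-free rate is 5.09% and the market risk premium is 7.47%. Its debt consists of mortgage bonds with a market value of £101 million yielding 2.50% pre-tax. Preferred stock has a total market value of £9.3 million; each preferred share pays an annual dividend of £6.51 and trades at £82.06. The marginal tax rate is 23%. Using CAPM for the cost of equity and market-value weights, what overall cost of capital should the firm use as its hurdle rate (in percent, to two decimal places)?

12.12%

Cost of equity via CAPM: Re = 5.09% + 1.53 × 7.47% = 16.5191%.
Cost of preferred: Rp = 6.51 / 82.06 = 7.9332%.
Market value of equity E = 109.89 × 2.21m = 242.8569m.
Total capital V = 242.8569 + 9.3 + 101 = 353.1569.
Equity: weight = 242.8569/353.1569 = 0.6877; cost = 16.5191%.
Preferred: weight = 9.3/353.1569 = 0.0263; cost = 7.9332%.
Mortgage bonds: weight = 101/353.1569 = 0.2860; after-tax cost = 2.5% × (1 − 23%) = 1.9250%.
WACC = 0.6877 × 16.5191% + 0.0263 × 7.9332% + 0.2860 × 1.9250% = 12.1192%.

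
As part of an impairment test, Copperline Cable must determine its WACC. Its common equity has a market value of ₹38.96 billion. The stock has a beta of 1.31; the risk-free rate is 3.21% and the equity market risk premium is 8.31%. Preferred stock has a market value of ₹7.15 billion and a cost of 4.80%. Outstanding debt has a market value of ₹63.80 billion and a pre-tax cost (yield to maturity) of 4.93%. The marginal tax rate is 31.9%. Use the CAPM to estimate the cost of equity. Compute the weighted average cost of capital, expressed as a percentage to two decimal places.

7.26%

Cost of equity via CAPM: Re = 3.21% + 1.31 × 8.31% = 14.0961%.
Total capital V = 38.96 + 7.15 + 63.8 = 109.91.
Equity: weight = 38.96/109.91 = 0.3545; cost = 14.0961%.
Preferred: weight = 7.15/109.91 = 0.0651; cost = 4.8%.
Debt: weight = 63.8/109.91 = 0.5805; after-tax cost = 4.93% × (1 − 31.9%) = 3.3573%.
WACC = 0.3545 × 14.0961% + 0.0651 × 4.8000% + 0.5805 × 3.3573% = 7.2578%.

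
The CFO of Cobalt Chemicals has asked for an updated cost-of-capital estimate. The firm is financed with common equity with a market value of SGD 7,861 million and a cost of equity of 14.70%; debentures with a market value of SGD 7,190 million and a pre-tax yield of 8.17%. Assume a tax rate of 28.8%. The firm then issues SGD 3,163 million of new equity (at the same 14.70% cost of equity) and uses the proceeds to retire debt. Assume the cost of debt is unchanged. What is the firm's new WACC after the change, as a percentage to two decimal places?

12.32%

After the change:
Total capital V = 11024 + 4027 = 15051.
Equity: weight = 11024/15051 = 0.7324; cost = 14.7%.
Debentures: weight = 4027/15051 = 0.2676; after-tax cost = 8.17% × (1 − 28.8%) = 5.8170%.
WACC = 0.7324 × 14.7000% + 0.2676 × 5.8170% = 12.3233%.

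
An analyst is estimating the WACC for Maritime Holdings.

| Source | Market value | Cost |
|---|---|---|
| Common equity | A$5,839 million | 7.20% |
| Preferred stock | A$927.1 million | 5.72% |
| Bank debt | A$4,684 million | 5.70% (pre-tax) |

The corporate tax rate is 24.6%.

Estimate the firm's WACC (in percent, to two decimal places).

Total capital V = 5839 + 927.1 + 4684 = 11450.1.
Equity: weight = 5839/11450.1 = 0.5100; cost = 7.2%.
Preferred: weight = 927.1/11450.1 = 0.0810; cost = 5.72%.
Bank debt: weight = 4684/11450.1 = 0.4091; after-tax cost = 5.7% × (1 − 24.6%) = 4.2978%.
WACC = 0.5100 × 7.2000% + 0.0810 × 5.7200% + 0.4091 × 4.2978% = 5.8929%.

5.89%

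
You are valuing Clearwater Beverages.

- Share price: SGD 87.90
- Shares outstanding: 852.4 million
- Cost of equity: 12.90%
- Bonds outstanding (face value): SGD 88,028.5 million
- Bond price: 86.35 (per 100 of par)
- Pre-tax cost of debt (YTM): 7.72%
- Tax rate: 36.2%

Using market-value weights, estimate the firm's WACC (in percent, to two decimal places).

Market value of equity E = 87.9 × 852.4m = 74925.96m. Market value of debt D = 88028.5m × 86.35/100 = 76012.60975m.
Total capital V = 74925.96 + 76012.60975 = 150938.56975.
Equity: weight = 74925.96/150938.56975 = 0.4964; cost = 12.9%.
Bonds outstanding: weight = 76012.60975/150938.56975 = 0.5036; after-tax cost = 7.72% × (1 − 36.2%) = 4.9254%.
WACC = 0.4964 × 12.9000% + 0.5036 × 4.9254% = 8.8840%.

8.88%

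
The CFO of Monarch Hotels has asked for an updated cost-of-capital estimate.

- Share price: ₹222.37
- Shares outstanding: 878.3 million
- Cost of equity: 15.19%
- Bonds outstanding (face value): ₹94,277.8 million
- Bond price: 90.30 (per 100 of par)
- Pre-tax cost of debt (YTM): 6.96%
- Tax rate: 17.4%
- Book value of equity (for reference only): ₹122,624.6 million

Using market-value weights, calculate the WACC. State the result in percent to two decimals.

12.32%

Market value of equity E = 222.37 × 878.3m = 195307.571m. Market value of debt D = 94277.8m × 90.3/100 = 85132.8534m.
Total capital V = 195307.571 + 85132.8534 = 280440.4244.
Equity: weight = 195307.571/280440.4244 = 0.6964; cost = 15.19%.
Bonds outstanding: weight = 85132.8534/280440.4244 = 0.3036; after-tax cost = 6.96% × (1 − 17.4%) = 5.7490%.
WACC = 0.6964 × 15.1900% + 0.3036 × 5.7490% = 12.3240%.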